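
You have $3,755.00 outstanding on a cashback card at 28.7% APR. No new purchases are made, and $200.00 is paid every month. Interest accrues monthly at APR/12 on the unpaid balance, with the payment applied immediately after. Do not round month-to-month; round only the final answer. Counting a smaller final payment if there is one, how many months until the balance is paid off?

Monthly rate r = 28.7%/12 = 2.39167% = 0.0239167.
Recurrence: B ← B·(1+r) − $200.00.
Month 1: interest $89.81; balance after payment $3,644.81.
Month 2: interest $87.17; balance after payment $3,531.98.
Closed form: n = −ln(1 − rB₀/P)/ln(1+r) = −ln(0.55096)/ln(1.02392) ≈ 25.220, so the balance reaches zero during payment 26.

26 payments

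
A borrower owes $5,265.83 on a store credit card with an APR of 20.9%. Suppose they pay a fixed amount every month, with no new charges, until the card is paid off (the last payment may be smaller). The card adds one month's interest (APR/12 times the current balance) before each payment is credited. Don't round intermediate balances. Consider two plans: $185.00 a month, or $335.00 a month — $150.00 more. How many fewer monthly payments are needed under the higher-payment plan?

Monthly rate r = 20.9%/12 = 1.74167% = 0.0174167.
At $185.00/mo: n = ⌈−ln(1 − rB₀/P)/ln(1+r)⌉ = 40 payments (last $121.16); total interest = total paid − $5,265.83 = $2,070.33.
At $335.00/mo: 19 payments (last $177.05); total interest $941.22.
Payments saved = 40 − 19 = 21.

21 fewer payments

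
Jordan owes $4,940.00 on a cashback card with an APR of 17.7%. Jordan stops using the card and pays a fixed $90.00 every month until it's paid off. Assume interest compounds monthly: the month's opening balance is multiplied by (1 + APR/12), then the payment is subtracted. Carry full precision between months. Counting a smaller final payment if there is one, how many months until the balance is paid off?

Monthly rate r = 17.7%/12 = 1.475% = 0.01475.
Recurrence: B ← B·(1+r) − $90.00.
Month 1: interest $72.86; balance after payment $4,922.86.
Month 2: interest $72.61; balance after payment $4,905.48.
Closed form: n = −ln(1 − rB₀/P)/ln(1+r) = −ln(0.19039)/ln(1.01475) ≈ 113.281, so the balance reaches zero during payment 114.

114 payments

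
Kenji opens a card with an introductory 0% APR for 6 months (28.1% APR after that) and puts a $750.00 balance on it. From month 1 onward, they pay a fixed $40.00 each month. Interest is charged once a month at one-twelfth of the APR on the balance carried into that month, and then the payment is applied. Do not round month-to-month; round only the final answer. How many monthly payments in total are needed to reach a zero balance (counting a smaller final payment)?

Promo months 1–6 at r₀ = 0%/12 = 0; months 7+ at r₁ = 28.1%/12 = 0.0234167.
After month 6 (no interest yet): B = $750.00 − 6·$40.00 = $510.00.
Then at r₁ with $40.00/mo: n₂ = −ln(1 − r₁·B/P)/ln(1+r₁) ≈ 15.32 → 16 more payments.

22 payments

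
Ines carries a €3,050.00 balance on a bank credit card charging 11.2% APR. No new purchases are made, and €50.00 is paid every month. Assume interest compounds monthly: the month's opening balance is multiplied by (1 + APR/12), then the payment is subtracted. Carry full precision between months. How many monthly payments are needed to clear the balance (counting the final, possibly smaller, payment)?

91 payments

Monthly rate r = 11.2%/12 = 0.933333% = 0.00933333.
Recurrence: B ← B·(1+r) − €50.00.
Month 1: interest €28.47; balance after payment €3,028.47.
Month 2: interest €28.27; balance after payment €3,006.73.
Closed form: n = −ln(1 − rB₀/P)/ln(1+r) = −ln(0.43067)/ln(1.00933) ≈ 90.680, so the balance reaches zero during payment 91.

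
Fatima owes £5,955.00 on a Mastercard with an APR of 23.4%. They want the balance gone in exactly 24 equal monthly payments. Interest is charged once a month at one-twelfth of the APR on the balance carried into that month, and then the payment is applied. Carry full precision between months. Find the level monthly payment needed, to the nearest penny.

£313.07

Monthly rate r = 23.4%/12 = 1.95% = 0.0195.
Level-payment amortization: P = B₀·r / (1 − (1+r)^(−n)) = 5955.00·0.0195 / (1 − 1.0195^(−24)).
Denominator 1 − (1+r)^(−24) = 0.370919132.
P = 116.123 / 0.370919132 ≈ 313.07.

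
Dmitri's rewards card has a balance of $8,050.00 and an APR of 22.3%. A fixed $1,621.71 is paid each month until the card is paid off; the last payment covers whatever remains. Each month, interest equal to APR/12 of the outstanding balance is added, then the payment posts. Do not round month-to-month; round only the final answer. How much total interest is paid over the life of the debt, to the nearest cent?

Monthly rate r = 22.3%/12 = 1.85833% = 0.0185833.
Payoff takes n = ⌈−ln(1 − rB₀/P)/ln(1+r)⌉ = ⌈5.256⌉ = 6 payments; the last is $418.36.
Total paid = 5·$1,621.71 + $418.36 = $8,526.91.
Total interest = total paid − principal = $8,526.91 − $8,050.00 = $476.91.

$476.91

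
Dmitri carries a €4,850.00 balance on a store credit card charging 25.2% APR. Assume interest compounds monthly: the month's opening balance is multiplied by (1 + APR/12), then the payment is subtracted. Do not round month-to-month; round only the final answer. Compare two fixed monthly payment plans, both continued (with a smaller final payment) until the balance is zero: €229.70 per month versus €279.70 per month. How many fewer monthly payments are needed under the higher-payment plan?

Monthly rate r = 25.2%/12 = 2.1% = 0.021.
At €229.70/mo: n = ⌈−ln(1 − rB₀/P)/ln(1+r)⌉ = 29 payments (last €44.64); total interest = total paid − €4,850.00 = €1,626.24.
At €279.70/mo: 22 payments (last €220.45); total interest €1,244.15.
Payments saved = 29 − 22 = 7.

7 fewer payments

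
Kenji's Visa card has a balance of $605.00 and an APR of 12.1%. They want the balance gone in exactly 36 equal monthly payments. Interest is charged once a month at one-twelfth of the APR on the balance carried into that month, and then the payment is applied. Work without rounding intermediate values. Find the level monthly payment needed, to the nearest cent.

$20.12

Monthly rate r = 12.1%/12 = 1.00833% = 0.0100833.
Level-payment amortization: P = B₀·r / (1 − (1+r)^(−n)) = 605.00·0.0100833 / (1 − 1.01008^(−36)).
Denominator 1 − (1+r)^(−36) = 0.3031479.
P = 6.10042 / 0.3031479 ≈ 20.12.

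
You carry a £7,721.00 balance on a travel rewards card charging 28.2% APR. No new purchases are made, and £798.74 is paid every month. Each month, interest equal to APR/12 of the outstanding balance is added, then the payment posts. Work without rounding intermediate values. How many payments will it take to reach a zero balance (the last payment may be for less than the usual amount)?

Monthly rate r = 28.2%/12 = 2.35% = 0.0235.
Recurrence: B ← B·(1+r) − £798.74.
Month 1: interest £181.44; balance after payment £7,103.70.
Month 2: interest £166.94; balance after payment £6,471.90.
Closed form: n = −ln(1 − rB₀/P)/ln(1+r) = −ln(0.77284)/ln(1.0235) ≈ 11.094, so the balance reaches zero during payment 12.

12 payments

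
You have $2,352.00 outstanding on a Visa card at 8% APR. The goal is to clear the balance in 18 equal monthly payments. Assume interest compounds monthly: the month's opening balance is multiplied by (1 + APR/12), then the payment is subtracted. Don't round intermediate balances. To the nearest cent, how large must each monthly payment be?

$139.10

Monthly rate r = 8%/12 = 0.666667% = 0.00666667.
Level-payment amortization: P = B₀·r / (1 − (1+r)^(−n)) = 2352.00·0.00666667 / (1 − 1.00667^(−18)).
Denominator 1 − (1+r)^(−18) = 0.112726294.
P = 15.68 / 0.112726294 ≈ 139.10.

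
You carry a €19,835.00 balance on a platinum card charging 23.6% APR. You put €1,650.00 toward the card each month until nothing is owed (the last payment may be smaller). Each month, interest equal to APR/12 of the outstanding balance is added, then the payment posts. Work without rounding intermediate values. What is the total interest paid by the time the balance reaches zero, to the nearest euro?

Monthly rate r = 23.6%/12 = 1.96667% = 0.0196667.
Payoff takes n = ⌈−ln(1 − rB₀/P)/ln(1+r)⌉ = ⌈13.850⌉ = 14 payments; the last is €1,404.05.
Total paid = 13·€1,650.00 + €1,404.05 = €22,854.05.
Total interest = total paid − principal = €22,854.05 − €19,835.00 = €3,019.05.

€3,019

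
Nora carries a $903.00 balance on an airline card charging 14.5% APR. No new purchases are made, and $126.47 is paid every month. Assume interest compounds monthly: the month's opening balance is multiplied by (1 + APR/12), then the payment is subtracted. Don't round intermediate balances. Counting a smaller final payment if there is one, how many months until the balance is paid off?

Monthly rate r = 14.5%/12 = 1.20833% = 0.0120833.
Recurrence: B ← B·(1+r) − $126.47.
Month 1: interest $10.91; balance after payment $787.44.
Month 2: interest $9.51; balance after payment $670.49.
Closed form: n = −ln(1 − rB₀/P)/ln(1+r) = −ln(0.91372)/ln(1.01208) ≈ 7.512, so the balance reaches zero during payment 8.

8 payments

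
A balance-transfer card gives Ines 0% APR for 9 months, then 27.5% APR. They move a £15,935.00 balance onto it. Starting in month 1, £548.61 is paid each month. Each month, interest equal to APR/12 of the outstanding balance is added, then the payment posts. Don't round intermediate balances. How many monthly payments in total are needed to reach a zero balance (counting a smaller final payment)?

37 months

Promo months 1–9 at r₀ = 0%/12 = 0; months 10+ at r₁ = 27.5%/12 = 0.0229167.
After month 9 (no interest yet): B = £15,935.00 − 9·£548.61 = £10,997.51.
Then at r₁ with £548.61/mo: n₂ = −ln(1 − r₁·B/P)/ln(1+r₁) ≈ 27.15 → 28 more payments.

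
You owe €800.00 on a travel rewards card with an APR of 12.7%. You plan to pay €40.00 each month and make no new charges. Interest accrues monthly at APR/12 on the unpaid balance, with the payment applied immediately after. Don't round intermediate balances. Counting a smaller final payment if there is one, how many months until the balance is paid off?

Monthly rate r = 12.7%/12 = 1.05833% = 0.0105833.
Recurrence: B ← B·(1+r) − €40.00.
Month 1: interest €8.47; balance after payment €768.47.
Month 2: interest €8.13; balance after payment €736.60.
Closed form: n = −ln(1 − rB₀/P)/ln(1+r) = −ln(0.78833)/ln(1.01058) ≈ 22.591, so the balance reaches zero during payment 23.

23 months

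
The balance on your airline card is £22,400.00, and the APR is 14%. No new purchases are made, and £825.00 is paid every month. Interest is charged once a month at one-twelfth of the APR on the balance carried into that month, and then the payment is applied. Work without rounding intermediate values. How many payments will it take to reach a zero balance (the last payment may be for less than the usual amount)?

Monthly rate r = 14%/12 = 1.16667% = 0.0116667.
Recurrence: B ← B·(1+r) − £825.00.
Month 1: interest £261.33; balance after payment £21,836.33.
Month 2: interest £254.76; balance after payment £21,266.09.
Closed form: n = −ln(1 − rB₀/P)/ln(1+r) = −ln(0.68323)/ln(1.01167) ≈ 32.840, so the balance reaches zero during payment 33.

33 months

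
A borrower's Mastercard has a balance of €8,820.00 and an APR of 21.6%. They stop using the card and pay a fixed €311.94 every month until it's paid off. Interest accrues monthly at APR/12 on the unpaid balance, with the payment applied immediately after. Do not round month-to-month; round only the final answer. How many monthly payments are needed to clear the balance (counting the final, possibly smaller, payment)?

Monthly rate r = 21.6%/12 = 1.8% = 0.018.
Recurrence: B ← B·(1+r) − €311.94.
Month 1: interest €158.76; balance after payment €8,666.82.
Month 2: interest €156.00; balance after payment €8,510.88.
Closed form: n = −ln(1 − rB₀/P)/ln(1+r) = −ln(0.49106)/ln(1.018) ≈ 39.865, so the balance reaches zero during payment 40.

40 months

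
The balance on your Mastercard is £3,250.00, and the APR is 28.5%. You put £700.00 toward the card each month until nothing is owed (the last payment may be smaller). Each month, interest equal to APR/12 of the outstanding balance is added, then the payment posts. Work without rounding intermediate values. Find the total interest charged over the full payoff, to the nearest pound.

Monthly rate r = 28.5%/12 = 2.375% = 0.02375.
Payoff takes n = ⌈−ln(1 − rB₀/P)/ln(1+r)⌉ = ⌈4.978⌉ = 5 payments; the last is £684.46.
Total paid = 4·£700.00 + £684.46 = £3,484.46.
Total interest = total paid − principal = £3,484.46 − £3,250.00 = £234.46.

£234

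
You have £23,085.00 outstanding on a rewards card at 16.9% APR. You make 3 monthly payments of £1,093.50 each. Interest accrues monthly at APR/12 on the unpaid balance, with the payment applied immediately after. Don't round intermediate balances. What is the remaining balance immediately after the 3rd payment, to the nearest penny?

£20,747.22

Monthly rate r = 16.9%/12 = 1.40833% = 0.0140833.
Each month: B ← B·(1+r) − £1,093.50.
Month 1: interest £325.11; balance after payment £22,316.61.
Month 2: interest £314.29; balance after payment £21,537.41.
Month 3: interest £303.32; balance after payment £20,747.22.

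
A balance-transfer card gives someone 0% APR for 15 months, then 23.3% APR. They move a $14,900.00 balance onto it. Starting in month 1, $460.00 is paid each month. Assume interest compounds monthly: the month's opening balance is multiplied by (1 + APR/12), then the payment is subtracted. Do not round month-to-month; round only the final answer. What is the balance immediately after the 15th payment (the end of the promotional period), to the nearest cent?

$8,000.00

Promo months 1–15 at r₀ = 0%/12 = 0; months 16+ at r₁ = 23.3%/12 = 0.0194167.
After month 15 (no interest yet): B = $14,900.00 − 15·$460.00 = $8,000.00.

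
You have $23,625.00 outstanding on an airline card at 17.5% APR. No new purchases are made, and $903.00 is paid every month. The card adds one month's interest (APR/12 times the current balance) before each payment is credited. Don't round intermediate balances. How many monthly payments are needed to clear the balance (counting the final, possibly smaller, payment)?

34 months

Monthly rate r = 17.5%/12 = 1.45833% = 0.0145833.
Recurrence: B ← B·(1+r) − $903.00.
Month 1: interest $344.53; balance after payment $23,066.53.
Month 2: interest $336.39; balance after payment $22,499.92.
Closed form: n = −ln(1 − rB₀/P)/ln(1+r) = −ln(0.61846)/ln(1.01458) ≈ 33.190, so the balance reaches zero during payment 34.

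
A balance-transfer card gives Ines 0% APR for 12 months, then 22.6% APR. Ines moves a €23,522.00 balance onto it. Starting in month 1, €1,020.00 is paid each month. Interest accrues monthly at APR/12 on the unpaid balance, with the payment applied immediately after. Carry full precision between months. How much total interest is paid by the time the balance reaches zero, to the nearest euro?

€1,490

Promo months 1–12 at r₀ = 0%/12 = 0; months 13+ at r₁ = 22.6%/12 = 0.0188333.
After month 12 (no interest yet): B = €23,522.00 − 12·€1,020.00 = €11,282.00.
Then at r₁ with €1,020.00/mo: n₂ = −ln(1 − r₁·B/P)/ln(1+r₁) ≈ 12.52 → 13 more payments.
Total paid = 24·€1,020.00 + €532.05 = €25,012.05; interest = €25,012.05 − €23,522.00 = €1,490.05.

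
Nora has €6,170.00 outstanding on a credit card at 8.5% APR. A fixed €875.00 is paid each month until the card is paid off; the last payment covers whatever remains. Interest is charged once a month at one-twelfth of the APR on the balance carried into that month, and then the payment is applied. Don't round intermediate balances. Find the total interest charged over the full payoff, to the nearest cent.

Monthly rate r = 8.5%/12 = 0.708333% = 0.00708333.
Payoff takes n = ⌈−ln(1 − rB₀/P)/ln(1+r)⌉ = ⌈7.259⌉ = 8 payments; the last is €227.40.
Total paid = 7·€875.00 + €227.40 = €6,352.40.
Total interest = total paid − principal = €6,352.40 − €6,170.00 = €182.40.

€182.40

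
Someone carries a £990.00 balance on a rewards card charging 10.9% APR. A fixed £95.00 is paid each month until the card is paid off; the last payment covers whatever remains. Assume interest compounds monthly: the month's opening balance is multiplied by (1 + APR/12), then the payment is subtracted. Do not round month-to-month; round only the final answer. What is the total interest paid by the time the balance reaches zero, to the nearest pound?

£55

Monthly rate r = 10.9%/12 = 0.908333% = 0.00908333.
Payoff takes n = ⌈−ln(1 − rB₀/P)/ln(1+r)⌉ = ⌈10.997⌉ = 11 payments; the last is £94.76.
Total paid = 10·£95.00 + £94.76 = £1,044.76.
Total interest = total paid − principal = £1,044.76 − £990.00 = £54.76.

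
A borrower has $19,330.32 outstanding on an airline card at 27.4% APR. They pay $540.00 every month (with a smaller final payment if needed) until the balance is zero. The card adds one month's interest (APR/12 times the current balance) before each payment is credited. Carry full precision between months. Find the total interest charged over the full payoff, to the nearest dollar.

$21,339

Monthly rate r = 27.4%/12 = 2.28333% = 0.0228333.
Payoff takes n = ⌈−ln(1 − rB₀/P)/ln(1+r)⌉ = ⌈75.310⌉ = 76 payments; the last is $168.96.
Total paid = 75·$540.00 + $168.96 = $40,668.96.
Total interest = total paid − principal = $40,668.96 − $19,330.32 = $21,338.64.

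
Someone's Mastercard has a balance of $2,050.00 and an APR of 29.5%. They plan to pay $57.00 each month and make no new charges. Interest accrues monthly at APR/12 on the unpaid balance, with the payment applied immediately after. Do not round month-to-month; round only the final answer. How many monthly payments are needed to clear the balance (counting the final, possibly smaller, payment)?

89 months

Monthly rate r = 29.5%/12 = 2.45833% = 0.0245833.
Recurrence: B ← B·(1+r) − $57.00.
Month 1: interest $50.40; balance after payment $2,043.40.
Month 2: interest $50.23; balance after payment $2,036.63.
Closed form: n = −ln(1 − rB₀/P)/ln(1+r) = −ln(0.11586)/ln(1.02458) ≈ 88.749, so the balance reaches zero during payment 89.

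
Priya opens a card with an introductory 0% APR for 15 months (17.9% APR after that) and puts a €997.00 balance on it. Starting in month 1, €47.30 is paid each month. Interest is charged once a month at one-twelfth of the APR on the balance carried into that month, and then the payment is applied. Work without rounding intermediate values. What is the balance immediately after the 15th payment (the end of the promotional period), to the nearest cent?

€287.50

Promo months 1–15 at r₀ = 0%/12 = 0; months 16+ at r₁ = 17.9%/12 = 0.0149167.
After month 15 (no interest yet): B = €997.00 − 15·€47.30 = €287.50.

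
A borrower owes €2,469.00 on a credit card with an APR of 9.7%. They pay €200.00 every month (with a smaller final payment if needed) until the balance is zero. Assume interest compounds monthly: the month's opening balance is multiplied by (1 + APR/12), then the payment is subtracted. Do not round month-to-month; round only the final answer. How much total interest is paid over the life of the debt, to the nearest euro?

Monthly rate r = 9.7%/12 = 0.808333% = 0.00808333.
Payoff takes n = ⌈−ln(1 − rB₀/P)/ln(1+r)⌉ = ⌈13.058⌉ = 14 payments; the last is €11.59.
Total paid = 13·€200.00 + €11.59 = €2,611.59.
Total interest = total paid − principal = €2,611.59 − €2,469.00 = €142.59.

€143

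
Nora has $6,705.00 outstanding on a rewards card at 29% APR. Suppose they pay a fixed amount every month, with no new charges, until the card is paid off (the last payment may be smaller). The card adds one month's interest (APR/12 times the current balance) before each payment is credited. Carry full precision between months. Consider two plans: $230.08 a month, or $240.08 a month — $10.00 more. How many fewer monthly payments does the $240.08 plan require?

4 fewer payments

Monthly rate r = 29%/12 = 2.41667% = 0.0241667.
At $230.08/mo: n = ⌈−ln(1 − rB₀/P)/ln(1+r)⌉ = 52 payments (last $4.40); total interest = total paid − $6,705.00 = $5,033.48.
At $240.08/mo: 48 payments (last $14.16); total interest $4,592.92.
Payments saved = 52 − 48 = 4.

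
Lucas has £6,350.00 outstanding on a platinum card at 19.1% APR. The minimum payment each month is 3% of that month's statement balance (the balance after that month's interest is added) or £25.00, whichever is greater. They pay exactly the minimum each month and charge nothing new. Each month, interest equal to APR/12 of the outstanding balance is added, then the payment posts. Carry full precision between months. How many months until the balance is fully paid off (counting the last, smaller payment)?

187 months

Monthly rate r = 19.1%/12 = 1.59167% = 0.0159167.
While 3% of the post-interest balance exceeds £25.00, each month B ← (B·(1+r))·(1 − 0.03), i.e. B shrinks by the factor (1+r)·0.97 = 0.98544.
This holds for months 1–140. Entering month 141 the balance is £814.61; 3% of the post-interest balance is now below £25.00, so the flat £25.00 minimum applies from here.
From month 141 a fixed £25.00 at rate r clears £814.61 in 47 more payments. Total: 140 + 47 = 187 months.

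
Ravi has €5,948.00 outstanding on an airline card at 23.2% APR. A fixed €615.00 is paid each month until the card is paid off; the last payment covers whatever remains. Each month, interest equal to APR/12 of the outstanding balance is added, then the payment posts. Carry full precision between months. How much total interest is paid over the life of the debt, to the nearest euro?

Monthly rate r = 23.2%/12 = 1.93333% = 0.0193333.
Payoff takes n = ⌈−ln(1 − rB₀/P)/ln(1+r)⌉ = ⌈10.810⌉ = 11 payments; the last is €499.21.
Total paid = 10·€615.00 + €499.21 = €6,649.21.
Total interest = total paid − principal = €6,649.21 − €5,948.00 = €701.21.

€701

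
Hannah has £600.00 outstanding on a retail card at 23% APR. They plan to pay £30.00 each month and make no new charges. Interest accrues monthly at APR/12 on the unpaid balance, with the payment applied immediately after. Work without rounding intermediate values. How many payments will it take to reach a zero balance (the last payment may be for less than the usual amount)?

26 months

Monthly rate r = 23%/12 = 1.91667% = 0.0191667.
Recurrence: B ← B·(1+r) − £30.00.
Month 1: interest £11.50; balance after payment £581.50.
Month 2: interest £11.15; balance after payment £562.65.
Closed form: n = −ln(1 − rB₀/P)/ln(1+r) = −ln(0.61667)/ln(1.01917) ≈ 25.463, so the balance reaches zero during payment 26.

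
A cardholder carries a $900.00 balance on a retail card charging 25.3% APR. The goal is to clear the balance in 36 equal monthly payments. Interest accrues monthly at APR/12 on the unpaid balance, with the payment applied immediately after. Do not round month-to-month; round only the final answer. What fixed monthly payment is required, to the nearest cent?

$35.93

Monthly rate r = 25.3%/12 = 2.10833% = 0.0210833.
Level-payment amortization: P = B₀·r / (1 − (1+r)^(−n)) = 900.00·0.0210833 / (1 − 1.02108^(−36)).
Denominator 1 − (1+r)^(−36) = 0.528157288.
P = 18.975 / 0.528157288 ≈ 35.93.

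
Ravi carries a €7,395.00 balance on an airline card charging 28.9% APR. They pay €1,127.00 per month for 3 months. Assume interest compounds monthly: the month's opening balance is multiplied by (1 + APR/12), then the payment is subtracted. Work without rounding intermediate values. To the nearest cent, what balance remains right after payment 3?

€4,479.18

Monthly rate r = 28.9%/12 = 2.40833% = 0.0240833.
Each month: B ← B·(1+r) − €1,127.00.
Month 1: interest €178.10; balance after payment €6,446.10.
Month 2: interest €155.24; balance after payment €5,474.34.
Month 3: interest €131.84; balance after payment €4,479.18.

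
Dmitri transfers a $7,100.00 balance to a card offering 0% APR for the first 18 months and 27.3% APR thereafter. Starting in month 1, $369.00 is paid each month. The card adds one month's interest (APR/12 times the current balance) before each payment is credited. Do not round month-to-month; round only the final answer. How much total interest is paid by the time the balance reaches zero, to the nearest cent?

Promo months 1–18 at r₀ = 0%/12 = 0; months 19+ at r₁ = 27.3%/12 = 0.02275.
After month 18 (no interest yet): B = $7,100.00 − 18·$369.00 = $458.00.
Then at r₁ with $369.00/mo: n₂ = −ln(1 − r₁·B/P)/ln(1+r₁) ≈ 1.27 → 2 more payments.
Total paid = 19·$369.00 + $101.68 = $7,112.68; interest = $7,112.68 − $7,100.00 = $12.68.

$12.68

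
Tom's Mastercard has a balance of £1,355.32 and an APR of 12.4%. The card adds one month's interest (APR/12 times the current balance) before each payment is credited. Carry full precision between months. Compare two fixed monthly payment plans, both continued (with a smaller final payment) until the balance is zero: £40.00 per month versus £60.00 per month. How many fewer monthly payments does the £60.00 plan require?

Monthly rate r = 12.4%/12 = 1.03333% = 0.0103333.
At £40.00/mo: n = ⌈−ln(1 − rB₀/P)/ln(1+r)⌉ = 42 payments (last £36.91); total interest = total paid − £1,355.32 = £321.59.
At £60.00/mo: 26 payments (last £51.42); total interest £196.10.
Payments saved = 42 − 26 = 16.

16 fewer payments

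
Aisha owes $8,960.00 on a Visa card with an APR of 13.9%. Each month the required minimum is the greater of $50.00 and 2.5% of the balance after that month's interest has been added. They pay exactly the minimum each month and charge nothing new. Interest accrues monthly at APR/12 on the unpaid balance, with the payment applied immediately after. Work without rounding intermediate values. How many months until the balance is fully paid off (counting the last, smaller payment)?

Monthly rate r = 13.9%/12 = 1.15833% = 0.0115833.
While 2.5% of the post-interest balance exceeds $50.00, each month B ← (B·(1+r))·(1 − 0.025), i.e. B shrinks by the factor (1+r)·0.975 = 0.98629.
This holds for months 1–110. Entering month 111 the balance is $1,963.36; 2.5% of the post-interest balance is now below $50.00, so the flat $50.00 minimum applies from here.
From month 111 a fixed $50.00 at rate r clears $1,963.36 in 53 more payments. Total: 110 + 53 = 163 months.

163 months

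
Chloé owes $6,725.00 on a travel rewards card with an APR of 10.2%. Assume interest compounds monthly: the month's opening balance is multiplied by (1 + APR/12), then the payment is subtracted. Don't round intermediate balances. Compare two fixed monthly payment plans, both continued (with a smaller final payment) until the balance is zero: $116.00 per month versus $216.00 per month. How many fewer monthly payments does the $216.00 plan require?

44 fewer payments

Monthly rate r = 10.2%/12 = 0.85% = 0.0085.
At $116.00/mo: n = ⌈−ln(1 − rB₀/P)/ln(1+r)⌉ = 81 payments (last $23.16); total interest = total paid − $6,725.00 = $2,578.16.
At $216.00/mo: 37 payments (last $68.84); total interest $1,119.84.
Payments saved = 81 − 37 = 44.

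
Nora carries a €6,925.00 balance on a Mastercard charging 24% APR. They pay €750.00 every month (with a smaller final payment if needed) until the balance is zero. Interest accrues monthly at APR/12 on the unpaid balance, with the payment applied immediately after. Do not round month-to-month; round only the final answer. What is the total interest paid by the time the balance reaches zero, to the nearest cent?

Monthly rate r = 24%/12 = 2% = 0.02.
Payoff takes n = ⌈−ln(1 − rB₀/P)/ln(1+r)⌉ = ⌈10.310⌉ = 11 payments; the last is €233.83.
Total paid = 10·€750.00 + €233.83 = €7,733.83.
Total interest = total paid − principal = €7,733.83 − €6,925.00 = €808.83.

€808.83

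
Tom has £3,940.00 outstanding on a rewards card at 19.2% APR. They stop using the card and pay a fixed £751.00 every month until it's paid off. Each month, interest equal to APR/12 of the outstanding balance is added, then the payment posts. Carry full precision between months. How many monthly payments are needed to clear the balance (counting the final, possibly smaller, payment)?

Monthly rate r = 19.2%/12 = 1.6% = 0.016.
Recurrence: B ← B·(1+r) − £751.00.
Month 1: interest £63.04; balance after payment £3,252.04.
Month 2: interest £52.03; balance after payment £2,553.07.
Month 3: interest £40.85; balance after payment £1,842.92.
Month 4: interest £29.49; balance after payment £1,121.41.
Month 5: interest £17.94; balance after payment £388.35.
Month 6: interest £6.21; balance after payment £0.00.

6 months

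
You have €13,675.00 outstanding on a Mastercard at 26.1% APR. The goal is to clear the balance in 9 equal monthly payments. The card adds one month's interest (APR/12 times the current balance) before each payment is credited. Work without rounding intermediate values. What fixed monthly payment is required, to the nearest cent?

Monthly rate r = 26.1%/12 = 2.175% = 0.02175.
Level-payment amortization: P = B₀·r / (1 − (1+r)^(−n)) = 13675.00·0.02175 / (1 − 1.02175^(−9)).
Denominator 1 − (1+r)^(−9) = 0.176055076.
P = 297.431 / 0.176055076 ≈ 1689.42.

€1,689.42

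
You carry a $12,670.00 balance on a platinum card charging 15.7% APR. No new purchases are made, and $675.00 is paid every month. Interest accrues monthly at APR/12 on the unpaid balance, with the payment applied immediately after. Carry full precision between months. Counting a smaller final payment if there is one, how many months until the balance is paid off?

Monthly rate r = 15.7%/12 = 1.30833% = 0.0130833.
Recurrence: B ← B·(1+r) − $675.00.
Month 1: interest $165.77; balance after payment $12,160.77.
Month 2: interest $159.10; balance after payment $11,644.87.
Closed form: n = −ln(1 − rB₀/P)/ln(1+r) = −ln(0.75442)/ln(1.01308) ≈ 21.680, so the balance reaches zero during payment 22.

22 payments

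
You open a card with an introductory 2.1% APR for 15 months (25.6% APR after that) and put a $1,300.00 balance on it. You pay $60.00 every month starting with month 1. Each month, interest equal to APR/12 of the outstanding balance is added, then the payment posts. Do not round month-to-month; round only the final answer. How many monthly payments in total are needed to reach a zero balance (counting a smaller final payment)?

23 payments

Promo months 1–15 at r₀ = 2.1%/12 = 0.00175; months 16+ at r₁ = 25.6%/12 = 0.0213333.
After month 15: iterate B ← B·(1+r₀) − $60.00 for 15 months → $423.44.
Then at r₁ with $60.00/mo: n₂ = −ln(1 − r₁·B/P)/ln(1+r₁) ≈ 7.73 → 8 more payments.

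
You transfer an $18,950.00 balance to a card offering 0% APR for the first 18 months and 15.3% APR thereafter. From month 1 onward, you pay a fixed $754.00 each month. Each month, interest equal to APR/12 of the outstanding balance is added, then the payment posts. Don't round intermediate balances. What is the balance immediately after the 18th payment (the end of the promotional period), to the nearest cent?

$5,378.00

Promo months 1–18 at r₀ = 0%/12 = 0; months 19+ at r₁ = 15.3%/12 = 0.01275.
After month 18 (no interest yet): B = $18,950.00 − 18·$754.00 = $5,378.00.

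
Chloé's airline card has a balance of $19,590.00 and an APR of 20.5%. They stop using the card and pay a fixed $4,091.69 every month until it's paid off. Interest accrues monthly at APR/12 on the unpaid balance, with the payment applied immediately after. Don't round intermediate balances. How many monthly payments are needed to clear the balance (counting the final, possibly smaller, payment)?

6 payments

Monthly rate r = 20.5%/12 = 1.70833% = 0.0170833.
Recurrence: B ← B·(1+r) − $4,091.69.
Month 1: interest $334.66; balance after payment $15,832.97.
Month 2: interest $270.48; balance after payment $12,011.76.
Month 3: interest $205.20; balance after payment $8,125.27.
Month 4: interest $138.81; balance after payment $4,172.39.
Month 5: interest $71.28; balance after payment $151.98.
Month 6: interest $2.60; balance after payment $0.00.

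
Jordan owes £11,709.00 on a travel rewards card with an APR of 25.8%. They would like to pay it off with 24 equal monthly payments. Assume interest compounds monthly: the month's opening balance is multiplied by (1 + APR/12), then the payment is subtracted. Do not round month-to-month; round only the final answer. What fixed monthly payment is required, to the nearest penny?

£629.64

Monthly rate r = 25.8%/12 = 2.15% = 0.0215.
Level-payment amortization: P = B₀·r / (1 − (1+r)^(−n)) = 11709.00·0.0215 / (1 − 1.0215^(−24)).
Denominator 1 − (1+r)^(−24) = 0.399823348.
P = 251.744 / 0.399823348 ≈ 629.64.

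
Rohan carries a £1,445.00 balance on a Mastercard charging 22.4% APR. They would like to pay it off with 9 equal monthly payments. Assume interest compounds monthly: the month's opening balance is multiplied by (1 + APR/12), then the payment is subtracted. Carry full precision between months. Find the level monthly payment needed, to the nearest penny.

Monthly rate r = 22.4%/12 = 1.86667% = 0.0186667.
Level-payment amortization: P = B₀·r / (1 − (1+r)^(−n)) = 1445.00·0.0186667 / (1 − 1.01867^(−9)).
Denominator 1 − (1+r)^(−9) = 0.153335904.
P = 26.9733 / 0.153335904 ≈ 175.91.

£175.91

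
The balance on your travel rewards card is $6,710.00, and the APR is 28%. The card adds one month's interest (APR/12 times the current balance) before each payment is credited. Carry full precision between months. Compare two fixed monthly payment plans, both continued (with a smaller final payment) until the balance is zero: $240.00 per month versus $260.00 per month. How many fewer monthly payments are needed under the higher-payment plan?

Monthly rate r = 28%/12 = 2.33333% = 0.0233333.
At $240.00/mo: n = ⌈−ln(1 − rB₀/P)/ln(1+r)⌉ = 46 payments (last $194.52); total interest = total paid − $6,710.00 = $4,284.52.
At $260.00/mo: 40 payments (last $250.45); total interest $3,680.45.
Payments saved = 46 − 40 = 6.

6 fewer payments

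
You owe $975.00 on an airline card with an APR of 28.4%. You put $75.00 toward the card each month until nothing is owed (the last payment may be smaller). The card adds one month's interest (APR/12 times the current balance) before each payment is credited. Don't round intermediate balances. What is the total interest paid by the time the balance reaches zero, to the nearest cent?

Monthly rate r = 28.4%/12 = 2.36667% = 0.0236667.
Payoff takes n = ⌈−ln(1 − rB₀/P)/ln(1+r)⌉ = ⌈15.719⌉ = 16 payments; the last is $54.12.
Total paid = 15·$75.00 + $54.12 = $1,179.12.
Total interest = total paid − principal = $1,179.12 − $975.00 = $204.12.

$204.12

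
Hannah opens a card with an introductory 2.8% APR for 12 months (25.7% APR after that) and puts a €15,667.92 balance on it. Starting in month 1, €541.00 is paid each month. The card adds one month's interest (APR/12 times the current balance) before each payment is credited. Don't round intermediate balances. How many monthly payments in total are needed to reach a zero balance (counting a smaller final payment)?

35 months

Promo months 1–12 at r₀ = 2.8%/12 = 0.00233333; months 13+ at r₁ = 25.7%/12 = 0.0214167.
After month 12: iterate B ← B·(1+r₀) − €541.00 for 12 months → €9,536.33.
Then at r₁ with €541.00/mo: n₂ = −ln(1 − r₁·B/P)/ln(1+r₁) ≈ 22.37 → 23 more payments.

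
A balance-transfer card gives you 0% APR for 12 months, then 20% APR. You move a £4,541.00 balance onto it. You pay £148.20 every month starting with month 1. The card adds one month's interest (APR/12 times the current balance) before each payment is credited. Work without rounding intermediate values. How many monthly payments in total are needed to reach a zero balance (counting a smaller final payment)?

Promo months 1–12 at r₀ = 0%/12 = 0; months 13+ at r₁ = 20%/12 = 0.0166667.
After month 12 (no interest yet): B = £4,541.00 − 12·£148.20 = £2,762.60.
Then at r₁ with £148.20/mo: n₂ = −ln(1 − r₁·B/P)/ln(1+r₁) ≈ 22.51 → 23 more payments.

35 months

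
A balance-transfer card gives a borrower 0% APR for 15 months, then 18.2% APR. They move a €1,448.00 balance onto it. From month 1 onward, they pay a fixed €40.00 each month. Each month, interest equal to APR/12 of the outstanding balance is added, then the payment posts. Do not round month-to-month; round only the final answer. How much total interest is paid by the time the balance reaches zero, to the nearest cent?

Promo months 1–15 at r₀ = 0%/12 = 0; months 16+ at r₁ = 18.2%/12 = 0.0151667.
After month 15 (no interest yet): B = €1,448.00 − 15·€40.00 = €848.00.
Then at r₁ with €40.00/mo: n₂ = −ln(1 − r₁·B/P)/ln(1+r₁) ≈ 25.77 → 26 more payments.
Total paid = 40·€40.00 + €30.88 = €1,630.88; interest = €1,630.88 − €1,448.00 = €182.88.

€182.88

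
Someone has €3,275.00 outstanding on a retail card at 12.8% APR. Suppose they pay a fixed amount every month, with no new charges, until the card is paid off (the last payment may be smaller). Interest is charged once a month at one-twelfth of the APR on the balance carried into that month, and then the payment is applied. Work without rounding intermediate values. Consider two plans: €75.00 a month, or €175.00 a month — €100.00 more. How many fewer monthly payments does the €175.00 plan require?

Monthly rate r = 12.8%/12 = 1.06667% = 0.0106667.
At €75.00/mo: n = ⌈−ln(1 − rB₀/P)/ln(1+r)⌉ = 60 payments (last €6.70); total interest = total paid − €3,275.00 = €1,156.70.
At €175.00/mo: 21 payments (last €172.60); total interest €397.60.
Payments saved = 60 − 21 = 39.

39 fewer payments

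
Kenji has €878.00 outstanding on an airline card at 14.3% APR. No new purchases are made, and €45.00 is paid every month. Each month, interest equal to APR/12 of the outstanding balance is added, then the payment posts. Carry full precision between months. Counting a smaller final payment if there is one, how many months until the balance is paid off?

Monthly rate r = 14.3%/12 = 1.19167% = 0.0119167.
Recurrence: B ← B·(1+r) − €45.00.
Month 1: interest €10.46; balance after payment €843.46.
Month 2: interest €10.05; balance after payment €808.51.
Closed form: n = −ln(1 − rB₀/P)/ln(1+r) = −ln(0.76749)/ln(1.01192) ≈ 22.338, so the balance reaches zero during payment 23.

23 payments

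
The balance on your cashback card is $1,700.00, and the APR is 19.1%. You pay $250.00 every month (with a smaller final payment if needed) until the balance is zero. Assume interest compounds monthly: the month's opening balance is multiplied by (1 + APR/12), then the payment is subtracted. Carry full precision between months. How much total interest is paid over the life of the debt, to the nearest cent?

$113.88

Monthly rate r = 19.1%/12 = 1.59167% = 0.0159167.
Payoff takes n = ⌈−ln(1 − rB₀/P)/ln(1+r)⌉ = ⌈7.254⌉ = 8 payments; the last is $63.88.
Total paid = 7·$250.00 + $63.88 = $1,813.88.
Total interest = total paid − principal = $1,813.88 − $1,700.00 = $113.88.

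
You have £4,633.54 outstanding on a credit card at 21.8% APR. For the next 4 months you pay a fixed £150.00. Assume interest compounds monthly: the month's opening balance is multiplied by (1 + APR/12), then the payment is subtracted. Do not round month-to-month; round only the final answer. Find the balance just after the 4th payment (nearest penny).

Monthly rate r = 21.8%/12 = 1.81667% = 0.0181667.
Each month: B ← B·(1+r) − £150.00.
Month 1: interest £84.18; balance after payment £4,567.72.
Month 2: interest £82.98; balance after payment £4,500.70.
Month 3: interest £81.76; balance after payment £4,432.46.
Month 4: interest £80.52; balance after payment £4,362.98.

£4,362.98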